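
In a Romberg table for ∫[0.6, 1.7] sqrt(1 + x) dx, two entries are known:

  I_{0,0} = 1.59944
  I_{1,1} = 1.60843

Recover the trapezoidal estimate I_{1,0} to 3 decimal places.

From I_{1,1} = (4·I_{1,0} − I_{0,0})/3, solve for I_{1,0}:
4·I_{1,0} = 3·1.60843 + 1.59944 = 6.42473
I_{1,0} = 1.60618

1.606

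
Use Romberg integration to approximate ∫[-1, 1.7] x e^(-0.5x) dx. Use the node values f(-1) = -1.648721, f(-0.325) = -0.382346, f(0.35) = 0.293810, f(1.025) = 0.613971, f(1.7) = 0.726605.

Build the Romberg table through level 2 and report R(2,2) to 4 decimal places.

0.1345

R(0,0) (trapezoid, 1 panel, h=2.7000): -1.244857
R(1,0) (trapezoid, 2 panels, h=1.3500): -0.225785
R(2,0) (trapezoid, 4 panels, h=0.6750): 0.043454
R(1,1) = -0.225785 + (-0.225785 − (-1.244857))/3 = 0.113906
R(2,1) = 0.043454 + (0.043454 − (-0.225785))/3 = 0.133200
R(2,2) = 0.133200 + (0.133200 − 0.113906)/15 = 0.134486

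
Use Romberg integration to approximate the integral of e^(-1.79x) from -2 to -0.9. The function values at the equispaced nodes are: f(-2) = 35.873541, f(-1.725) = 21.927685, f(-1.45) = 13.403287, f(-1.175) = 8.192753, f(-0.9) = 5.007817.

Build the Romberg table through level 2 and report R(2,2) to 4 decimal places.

R(0,0) (trapezoid, 1 panel, h=1.1000): 22.484747
R(1,0) (trapezoid, 2 panels, h=0.5500): 18.614181
R(2,0) (trapezoid, 4 panels, h=0.2750): 17.590211
R(1,1) = 18.614181 + (18.614181 − 22.484747)/3 = 17.323992
R(2,1) = 17.590211 + (17.590211 − 18.614181)/3 = 17.248888
R(2,2) = 17.248888 + (17.248888 − 17.323992)/15 = 17.243881

17.2439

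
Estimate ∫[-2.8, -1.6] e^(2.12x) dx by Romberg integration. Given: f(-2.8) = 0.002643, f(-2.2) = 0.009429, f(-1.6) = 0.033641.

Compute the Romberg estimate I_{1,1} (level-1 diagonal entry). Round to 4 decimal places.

I_{0,0} (trapezoid, 1 panel, h=1.2000): 0.021770
I_{1,0} (trapezoid, 2 panels, h=0.6000): 0.016543
I_{1,1} = 0.016543 + (0.016543 − 0.021770)/3 = 0.014801

0.0148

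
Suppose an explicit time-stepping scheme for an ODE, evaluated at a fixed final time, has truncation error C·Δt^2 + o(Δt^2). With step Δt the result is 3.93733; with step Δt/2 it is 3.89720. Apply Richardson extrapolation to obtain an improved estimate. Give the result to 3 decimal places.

3.884

Extrapolated value = (4·A(Δt/2) − A(Δt)) / (4 − 1)
= (4·3.89720 − 3.93733) / 3
= 11.65147 / 3 = 3.88382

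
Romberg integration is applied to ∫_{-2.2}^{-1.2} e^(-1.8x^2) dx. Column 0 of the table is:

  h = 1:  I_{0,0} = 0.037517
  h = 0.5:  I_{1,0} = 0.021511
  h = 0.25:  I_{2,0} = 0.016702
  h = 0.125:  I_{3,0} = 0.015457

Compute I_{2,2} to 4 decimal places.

I_{1,1} = 0.021511 + (0.021511 − 0.037517)/3 = 0.016176
I_{2,1} = 0.016702 + (0.016702 − 0.021511)/3 = 0.015099
I_{2,2} = 0.015099 + (0.015099 − 0.016176)/15 = 0.015027
(Column j=1 coincides with Simpson's rule on the same nodes.)

0.0150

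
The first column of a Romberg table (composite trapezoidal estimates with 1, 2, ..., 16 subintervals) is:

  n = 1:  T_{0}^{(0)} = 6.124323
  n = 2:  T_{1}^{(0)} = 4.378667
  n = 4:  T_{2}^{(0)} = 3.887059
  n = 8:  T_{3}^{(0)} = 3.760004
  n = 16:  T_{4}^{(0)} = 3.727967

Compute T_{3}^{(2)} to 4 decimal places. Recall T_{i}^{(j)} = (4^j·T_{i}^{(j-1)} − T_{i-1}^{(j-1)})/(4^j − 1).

3.7173

T_{2}^{(1)} = (4·3.887059 − 4.378667) / 3 = 3.723190
T_{3}^{(1)} = 3.760004 + (3.760004 − 3.887059)/3 = 3.717652
T_{3}^{(2)} = 3.717652 + (3.717652 − 3.723190)/15 = 3.717283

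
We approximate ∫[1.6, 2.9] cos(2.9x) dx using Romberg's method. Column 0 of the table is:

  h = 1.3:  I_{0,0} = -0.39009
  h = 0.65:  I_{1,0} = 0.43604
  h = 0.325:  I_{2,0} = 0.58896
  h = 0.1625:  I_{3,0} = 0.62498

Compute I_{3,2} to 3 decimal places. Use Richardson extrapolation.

Richardson extrapolation on the trapezoidal column (denominator 4−1=3):
I_{2,1} = (4·0.58896 − 0.43604) / 3 = 0.63993
I_{3,1} = (4·0.62498 − 0.58896) / 3 = 0.63699
I_{3,2} = 0.63699 + (0.63699 − 0.63993)/15 = 0.63679
(Column j=1 coincides with Simpson's rule on the same nodes.)

0.637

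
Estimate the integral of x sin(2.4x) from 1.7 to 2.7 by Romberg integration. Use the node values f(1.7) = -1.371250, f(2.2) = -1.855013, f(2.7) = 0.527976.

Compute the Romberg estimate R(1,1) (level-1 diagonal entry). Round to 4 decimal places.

R(0,0) (trapezoid, 1 panel, h=1.0000): -0.421637
R(1,0) (trapezoid, 2 panels, h=0.5000): -1.138325
R(1,1) = -1.138325 + (-1.138325 − (-0.421637))/3 = -1.377221

-1.3772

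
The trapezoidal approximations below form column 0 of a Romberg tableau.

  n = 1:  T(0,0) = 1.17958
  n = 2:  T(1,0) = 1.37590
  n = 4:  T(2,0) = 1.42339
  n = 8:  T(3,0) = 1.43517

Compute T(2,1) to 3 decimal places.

Richardson extrapolation on the trapezoidal column (denominator 4−1=3):
T(2,1) = 1.42339 + (1.42339 − 1.37590)/3 = 1.43922

1.439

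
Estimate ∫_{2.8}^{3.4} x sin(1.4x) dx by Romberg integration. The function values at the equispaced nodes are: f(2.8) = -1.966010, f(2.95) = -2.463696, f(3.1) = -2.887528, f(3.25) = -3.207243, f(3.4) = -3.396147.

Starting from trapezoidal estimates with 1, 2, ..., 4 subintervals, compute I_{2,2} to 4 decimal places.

-1.6910

I_{0,0} (trapezoid, 1 panel, h=0.6000): -1.608647
I_{1,0} (trapezoid, 2 panels, h=0.3000): -1.670582
I_{2,0} (trapezoid, 4 panels, h=0.1500): -1.685932
I_{1,1} = -1.670582 + (-1.670582 − (-1.608647))/3 = -1.691227
I_{2,1} = -1.685932 + (-1.685932 − (-1.670582))/3 = -1.691049
I_{2,2} = -1.691049 + (-1.691049 − (-1.691227))/15 = -1.691037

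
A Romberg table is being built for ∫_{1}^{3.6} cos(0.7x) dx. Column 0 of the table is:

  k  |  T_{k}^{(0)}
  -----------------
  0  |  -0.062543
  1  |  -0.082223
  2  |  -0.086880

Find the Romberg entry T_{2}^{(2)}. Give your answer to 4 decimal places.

-0.0884

T_{1}^{(1)} = -0.082223 + (-0.082223 − (-0.062543))/3 = -0.088783
T_{2}^{(1)} = -0.086880 + (-0.086880 − (-0.082223))/3 = -0.088432
T_{2}^{(2)} = (16·(-0.088432) − (-0.088783)) / 15 = -0.088409
(Column j=1 coincides with Simpson's rule on the same nodes.)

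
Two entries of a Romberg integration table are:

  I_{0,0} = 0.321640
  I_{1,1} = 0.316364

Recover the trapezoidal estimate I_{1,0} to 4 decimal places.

From I_{1,1} = (4·I_{1,0} − I_{0,0})/3, solve for I_{1,0}:
4·I_{1,0} = 3·0.316364 + 0.321640 = 1.270732
I_{1,0} = 0.317683

0.3177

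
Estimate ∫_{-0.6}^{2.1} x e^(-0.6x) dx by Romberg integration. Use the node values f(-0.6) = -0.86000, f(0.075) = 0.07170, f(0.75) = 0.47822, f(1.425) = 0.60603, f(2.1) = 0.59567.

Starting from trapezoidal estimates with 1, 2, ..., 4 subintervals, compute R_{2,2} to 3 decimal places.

R_{0,0} (trapezoid, 1 panel, h=2.7000): -0.35685
R_{1,0} (trapezoid, 2 panels, h=1.3500): 0.46717
R_{2,0} (trapezoid, 4 panels, h=0.6750): 0.69105
R_{1,1} = 0.46717 + (0.46717 − (-0.35685))/3 = 0.74184
R_{2,1} = 0.69105 + (0.69105 − 0.46717)/3 = 0.76568
R_{2,2} = 0.76568 + (0.76568 − 0.74184)/15 = 0.76727

0.767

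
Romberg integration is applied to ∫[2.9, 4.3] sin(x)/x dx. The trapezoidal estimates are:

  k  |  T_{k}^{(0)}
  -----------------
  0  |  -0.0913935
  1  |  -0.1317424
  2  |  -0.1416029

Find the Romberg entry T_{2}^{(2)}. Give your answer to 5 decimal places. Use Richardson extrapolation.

T_{1}^{(1)} = -0.1317424 + (-0.1317424 − (-0.0913935))/3 = -0.1451920
T_{2}^{(1)} = -0.1416029 + (-0.1416029 − (-0.1317424))/3 = -0.1448897
T_{2}^{(2)} = (16·(-0.1448897) − (-0.1451920)) / 15 = -0.1448695

-0.14487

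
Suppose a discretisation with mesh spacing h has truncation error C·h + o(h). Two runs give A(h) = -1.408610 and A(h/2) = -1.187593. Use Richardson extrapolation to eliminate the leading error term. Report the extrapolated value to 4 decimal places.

Extrapolated value = (2·A(h/2) − A(h)) / (2 − 1)
= (2·(-1.187593) − (-1.408610)) / 1
= -0.966576 / 1 = -0.966576

-0.9666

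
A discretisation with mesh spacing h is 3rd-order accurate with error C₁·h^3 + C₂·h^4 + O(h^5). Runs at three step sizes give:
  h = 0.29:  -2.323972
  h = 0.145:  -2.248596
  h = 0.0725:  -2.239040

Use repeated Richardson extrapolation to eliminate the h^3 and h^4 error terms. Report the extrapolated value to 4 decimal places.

First eliminate the h^3 term (factor 2^3 = 8):
  B₁ = (8·(-2.248596) − (-2.323972))/7 = -2.237828
  B₂ = (8·(-2.239040) − (-2.248596))/7 = -2.237675
Then eliminate the h^4 term (factor 2^4 = 16):
  (16·(-2.237675) − (-2.237828))/15 = -2.237665

-2.2377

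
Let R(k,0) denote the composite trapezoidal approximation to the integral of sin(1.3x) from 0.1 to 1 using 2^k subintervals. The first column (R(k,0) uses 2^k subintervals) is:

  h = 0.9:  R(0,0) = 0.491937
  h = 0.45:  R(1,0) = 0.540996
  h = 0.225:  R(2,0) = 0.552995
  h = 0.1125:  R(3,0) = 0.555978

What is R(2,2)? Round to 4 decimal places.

0.5570

R(1,1) = 0.540996 + (0.540996 − 0.491937)/3 = 0.557349
R(2,1) = (4·0.552995 − 0.540996) / 3 = 0.556995
R(2,2) = 0.556995 + (0.556995 − 0.557349)/15 = 0.556971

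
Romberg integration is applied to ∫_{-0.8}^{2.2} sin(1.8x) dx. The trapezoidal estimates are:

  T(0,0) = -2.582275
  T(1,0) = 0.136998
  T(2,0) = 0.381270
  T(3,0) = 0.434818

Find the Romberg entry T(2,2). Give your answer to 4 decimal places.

0.4240

T(1,1) = (4·0.136998 − (-2.582275)) / 3 = 1.043422
T(2,1) = 0.381270 + (0.381270 − 0.136998)/3 = 0.462694
T(2,2) = (16·0.462694 − 1.043422) / 15 = 0.423979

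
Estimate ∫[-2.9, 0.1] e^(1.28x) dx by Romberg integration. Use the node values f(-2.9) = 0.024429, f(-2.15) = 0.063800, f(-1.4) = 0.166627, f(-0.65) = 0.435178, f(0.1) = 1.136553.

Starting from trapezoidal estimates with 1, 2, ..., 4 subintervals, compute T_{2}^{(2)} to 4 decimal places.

T_{0}^{(0)} (trapezoid, 1 panel, h=3.0000): 1.741473
T_{1}^{(0)} (trapezoid, 2 panels, h=1.5000): 1.120677
T_{2}^{(0)} (trapezoid, 4 panels, h=0.7500): 0.934572
T_{1}^{(1)} = 1.120677 + (1.120677 − 1.741473)/3 = 0.913745
T_{2}^{(1)} = 0.934572 + (0.934572 − 1.120677)/3 = 0.872537
T_{2}^{(2)} = 0.872537 + (0.872537 − 0.913745)/15 = 0.869790

0.8698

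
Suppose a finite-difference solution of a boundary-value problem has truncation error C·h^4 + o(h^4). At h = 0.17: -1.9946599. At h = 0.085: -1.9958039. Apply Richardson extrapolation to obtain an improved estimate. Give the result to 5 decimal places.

-1.99588

The leading error scales as h^4; refining by a factor of 2 reduces it by 2^4 = 16.
Extrapolated value = (16·A(h/2) − A(h)) / (16 − 1)
= (16·(-1.9958039) − (-1.9946599)) / 15
= -29.9382025 / 15 = -1.9958802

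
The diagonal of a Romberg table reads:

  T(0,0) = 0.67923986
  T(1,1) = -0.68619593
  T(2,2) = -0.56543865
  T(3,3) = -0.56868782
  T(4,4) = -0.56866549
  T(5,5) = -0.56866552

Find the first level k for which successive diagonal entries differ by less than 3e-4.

k = 4

|T(1,1) − T(0,0)| = 1.36543579 ≥ 3e-4
|T(2,2) − T(1,1)| = 0.12075728 ≥ 3e-4
|T(3,3) − T(2,2)| = 0.00324917 ≥ 3e-4
|T(4,4) − T(3,3)| = 0.00002233 < 3e-4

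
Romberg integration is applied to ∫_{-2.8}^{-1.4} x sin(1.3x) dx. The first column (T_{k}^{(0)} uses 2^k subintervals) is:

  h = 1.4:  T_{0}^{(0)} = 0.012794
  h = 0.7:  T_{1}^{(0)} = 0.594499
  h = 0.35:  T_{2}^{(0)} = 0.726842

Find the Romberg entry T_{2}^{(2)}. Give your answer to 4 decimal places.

Richardson extrapolation on the trapezoidal column (denominator 4−1=3):
T_{1}^{(1)} = 0.594499 + (0.594499 − 0.012794)/3 = 0.788401
T_{2}^{(1)} = (4·0.726842 − 0.594499) / 3 = 0.770956
T_{2}^{(2)} = (16·0.770956 − 0.788401) / 15 = 0.769793

0.7698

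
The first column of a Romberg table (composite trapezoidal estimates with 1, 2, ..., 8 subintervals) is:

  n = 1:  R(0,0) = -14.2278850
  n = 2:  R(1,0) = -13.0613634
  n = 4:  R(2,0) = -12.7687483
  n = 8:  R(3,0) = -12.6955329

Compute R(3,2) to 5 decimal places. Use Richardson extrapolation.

Richardson extrapolation on the trapezoidal column (denominator 4−1=3):
R(2,1) = (4·(-12.7687483) − (-13.0613634)) / 3 = -12.6712099
R(3,1) = -12.6955329 + (-12.6955329 − (-12.7687483))/3 = -12.6711278
R(3,2) = -12.6711278 + (-12.6711278 − (-12.6712099))/15 = -12.6711223

-12.67112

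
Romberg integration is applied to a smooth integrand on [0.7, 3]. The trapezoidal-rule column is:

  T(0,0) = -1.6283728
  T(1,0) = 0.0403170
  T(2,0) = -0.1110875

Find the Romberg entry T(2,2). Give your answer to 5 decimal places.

-0.21210

T(1,1) = (4·0.0403170 − (-1.6283728)) / 3 = 0.5965469
T(2,1) = (4·(-0.1110875) − 0.0403170) / 3 = -0.1615557
T(2,2) = (16·(-0.1615557) − 0.5965469) / 15 = -0.2120959
(Column j=1 coincides with Simpson's rule on the same nodes.)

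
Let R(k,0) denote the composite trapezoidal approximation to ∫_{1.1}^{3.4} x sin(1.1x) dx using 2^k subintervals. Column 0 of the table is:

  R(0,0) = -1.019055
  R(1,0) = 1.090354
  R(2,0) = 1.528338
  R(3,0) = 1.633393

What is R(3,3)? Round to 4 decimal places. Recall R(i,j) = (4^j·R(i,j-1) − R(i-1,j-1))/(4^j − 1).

Richardson extrapolation on the trapezoidal column (denominator 4−1=3):
R(1,1) = 1.090354 + (1.090354 − (-1.019055))/3 = 1.793490
R(2,1) = 1.528338 + (1.528338 − 1.090354)/3 = 1.674333
R(3,1) = (4·1.633393 − 1.528338) / 3 = 1.668411
R(2,2) = (16·1.674333 − 1.793490) / 15 = 1.666389
R(3,2) = 1.668411 + (1.668411 − 1.674333)/15 = 1.668016
R(3,3) = 1.668016 + (1.668016 − 1.666389)/63 = 1.668042

1.6680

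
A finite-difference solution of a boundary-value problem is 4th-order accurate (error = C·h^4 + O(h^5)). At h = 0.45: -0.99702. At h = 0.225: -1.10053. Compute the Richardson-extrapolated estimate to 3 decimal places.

-1.107

Extrapolated value = (16·A(h/2) − A(h)) / (16 − 1)
= (16·(-1.10053) − (-0.99702)) / 15
= -16.61146 / 15 = -1.10743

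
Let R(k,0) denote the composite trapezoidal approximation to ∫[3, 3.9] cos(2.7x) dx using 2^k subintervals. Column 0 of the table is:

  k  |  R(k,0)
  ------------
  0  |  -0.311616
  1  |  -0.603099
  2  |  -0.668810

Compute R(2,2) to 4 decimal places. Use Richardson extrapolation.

R(1,1) = -0.603099 + (-0.603099 − (-0.311616))/3 = -0.700260
R(2,1) = -0.668810 + (-0.668810 − (-0.603099))/3 = -0.690714
R(2,2) = -0.690714 + (-0.690714 − (-0.700260))/15 = -0.690078

-0.6901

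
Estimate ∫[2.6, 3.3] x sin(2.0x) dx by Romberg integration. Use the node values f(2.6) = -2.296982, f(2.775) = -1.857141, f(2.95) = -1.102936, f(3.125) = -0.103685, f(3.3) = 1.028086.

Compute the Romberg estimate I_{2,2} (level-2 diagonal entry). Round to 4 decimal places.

-0.6601

I_{0,0} (trapezoid, 1 panel, h=0.7000): -0.444114
I_{1,0} (trapezoid, 2 panels, h=0.3500): -0.608084
I_{2,0} (trapezoid, 4 panels, h=0.1750): -0.647187
I_{1,1} = -0.608084 + (-0.608084 − (-0.444114))/3 = -0.662741
I_{2,1} = -0.647187 + (-0.647187 − (-0.608084))/3 = -0.660221
I_{2,2} = -0.660221 + (-0.660221 − (-0.662741))/15 = -0.660053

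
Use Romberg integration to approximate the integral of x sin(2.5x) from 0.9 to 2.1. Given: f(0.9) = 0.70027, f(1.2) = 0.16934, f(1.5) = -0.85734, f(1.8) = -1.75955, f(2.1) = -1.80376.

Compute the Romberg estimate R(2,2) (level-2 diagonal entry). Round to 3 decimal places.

-0.919

R(0,0) (trapezoid, 1 panel, h=1.2000): -0.66209
R(1,0) (trapezoid, 2 panels, h=0.6000): -0.84545
R(2,0) (trapezoid, 4 panels, h=0.3000): -0.89979
R(1,1) = -0.84545 + (-0.84545 − (-0.66209))/3 = -0.90657
R(2,1) = -0.89979 + (-0.89979 − (-0.84545))/3 = -0.91790
R(2,2) = -0.91790 + (-0.91790 − (-0.90657))/15 = -0.91866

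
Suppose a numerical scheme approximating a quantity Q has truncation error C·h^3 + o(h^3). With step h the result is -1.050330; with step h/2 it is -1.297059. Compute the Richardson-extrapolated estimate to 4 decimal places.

-1.3323

Extrapolated value = (8·A(h/2) − A(h)) / (8 − 1)
= (8·(-1.297059) − (-1.050330)) / 7
= -9.326142 / 7 = -1.332306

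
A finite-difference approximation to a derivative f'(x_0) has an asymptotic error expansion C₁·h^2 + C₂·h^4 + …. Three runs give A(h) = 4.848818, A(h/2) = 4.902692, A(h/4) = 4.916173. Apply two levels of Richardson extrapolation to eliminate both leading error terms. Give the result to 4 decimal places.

4.9207

First eliminate the h^2 term (factor 2^2 = 4):
  B₁ = (4·4.902692 − 4.848818)/3 = 4.920650
  B₂ = (4·4.916173 − 4.902692)/3 = 4.920667
Then eliminate the h^4 term (factor 2^4 = 16):
  (16·4.920667 − 4.920650)/15 = 4.920668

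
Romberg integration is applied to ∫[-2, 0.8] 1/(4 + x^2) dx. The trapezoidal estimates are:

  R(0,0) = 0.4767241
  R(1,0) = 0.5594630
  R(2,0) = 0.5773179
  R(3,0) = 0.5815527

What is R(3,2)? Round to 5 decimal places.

Richardson extrapolation on the trapezoidal column (denominator 4−1=3):
R(2,1) = 0.5773179 + (0.5773179 − 0.5594630)/3 = 0.5832695
R(3,1) = (4·0.5815527 − 0.5773179) / 3 = 0.5829643
R(3,2) = 0.5829643 + (0.5829643 − 0.5832695)/15 = 0.5829440
(Column j=1 coincides with Simpson's rule on the same nodes.)

0.58294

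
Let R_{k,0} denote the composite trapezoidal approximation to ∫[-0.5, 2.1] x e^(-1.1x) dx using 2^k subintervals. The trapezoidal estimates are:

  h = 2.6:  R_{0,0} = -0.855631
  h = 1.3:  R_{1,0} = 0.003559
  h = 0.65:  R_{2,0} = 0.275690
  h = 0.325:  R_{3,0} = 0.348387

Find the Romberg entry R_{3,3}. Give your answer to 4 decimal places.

R_{1,1} = (4·0.003559 − (-0.855631)) / 3 = 0.289956
R_{2,1} = (4·0.275690 − 0.003559) / 3 = 0.366400
R_{3,1} = 0.348387 + (0.348387 − 0.275690)/3 = 0.372619
R_{2,2} = (16·0.366400 − 0.289956) / 15 = 0.371496
R_{3,2} = (16·0.372619 − 0.366400) / 15 = 0.373034
R_{3,3} = 0.373034 + (0.373034 − 0.371496)/63 = 0.373058

0.3731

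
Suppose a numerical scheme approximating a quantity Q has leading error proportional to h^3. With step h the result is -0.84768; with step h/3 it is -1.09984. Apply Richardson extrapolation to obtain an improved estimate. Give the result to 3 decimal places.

Extrapolated value = (27·A(h/3) − A(h)) / (27 − 1)
= (27·(-1.09984) − (-0.84768)) / 26
= -28.84800 / 26 = -1.10954

-1.110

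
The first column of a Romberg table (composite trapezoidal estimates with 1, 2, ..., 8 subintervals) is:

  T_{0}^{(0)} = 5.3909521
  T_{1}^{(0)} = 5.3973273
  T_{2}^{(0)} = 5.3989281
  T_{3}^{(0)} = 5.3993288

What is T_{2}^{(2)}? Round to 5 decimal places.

Richardson extrapolation on the trapezoidal column (denominator 4−1=3):
T_{1}^{(1)} = 5.3973273 + (5.3973273 − 5.3909521)/3 = 5.3994524
T_{2}^{(1)} = (4·5.3989281 − 5.3973273) / 3 = 5.3994617
T_{2}^{(2)} = (16·5.3994617 − 5.3994524) / 15 = 5.3994623

5.39946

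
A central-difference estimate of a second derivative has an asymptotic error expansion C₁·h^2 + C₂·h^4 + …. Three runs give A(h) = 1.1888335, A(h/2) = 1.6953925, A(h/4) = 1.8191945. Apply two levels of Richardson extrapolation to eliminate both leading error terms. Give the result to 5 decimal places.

First eliminate the h^2 term (factor 2^2 = 4):
  B₁ = (4·1.6953925 − 1.1888335)/3 = 1.8642455
  B₂ = (4·1.8191945 − 1.6953925)/3 = 1.8604618
Then eliminate the h^4 term (factor 2^4 = 16):
  (16·1.8604618 − 1.8642455)/15 = 1.8602096

1.86021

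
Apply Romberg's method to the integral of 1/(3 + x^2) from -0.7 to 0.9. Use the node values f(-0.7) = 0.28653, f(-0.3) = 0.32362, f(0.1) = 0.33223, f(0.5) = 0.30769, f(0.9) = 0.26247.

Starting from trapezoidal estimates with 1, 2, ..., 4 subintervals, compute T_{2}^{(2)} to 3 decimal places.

T_{0}^{(0)} (trapezoid, 1 panel, h=1.6000): 0.43920
T_{1}^{(0)} (trapezoid, 2 panels, h=0.8000): 0.48538
T_{2}^{(0)} (trapezoid, 4 panels, h=0.4000): 0.49522
T_{1}^{(1)} = 0.48538 + (0.48538 − 0.43920)/3 = 0.50077
T_{2}^{(1)} = 0.49522 + (0.49522 − 0.48538)/3 = 0.49850
T_{2}^{(2)} = 0.49850 + (0.49850 − 0.50077)/15 = 0.49835

0.498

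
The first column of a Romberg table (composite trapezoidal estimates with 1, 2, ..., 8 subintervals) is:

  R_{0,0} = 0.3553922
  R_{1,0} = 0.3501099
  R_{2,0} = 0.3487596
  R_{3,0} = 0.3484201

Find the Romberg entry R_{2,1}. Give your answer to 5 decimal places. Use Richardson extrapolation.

0.34831

R_{2,1} = 0.3487596 + (0.3487596 − 0.3501099)/3 = 0.3483095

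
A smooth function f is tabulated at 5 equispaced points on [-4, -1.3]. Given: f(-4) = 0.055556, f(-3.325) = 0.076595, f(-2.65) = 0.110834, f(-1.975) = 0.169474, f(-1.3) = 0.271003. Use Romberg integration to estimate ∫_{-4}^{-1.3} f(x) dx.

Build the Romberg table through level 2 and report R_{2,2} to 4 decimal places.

0.3447

R_{0,0} (trapezoid, 1 panel, h=2.7000): 0.440855
R_{1,0} (trapezoid, 2 panels, h=1.3500): 0.370053
R_{2,0} (trapezoid, 4 panels, h=0.6750): 0.351123
R_{1,1} = 0.370053 + (0.370053 − 0.440855)/3 = 0.346452
R_{2,1} = 0.351123 + (0.351123 − 0.370053)/3 = 0.344813
R_{2,2} = 0.344813 + (0.344813 − 0.346452)/15 = 0.344704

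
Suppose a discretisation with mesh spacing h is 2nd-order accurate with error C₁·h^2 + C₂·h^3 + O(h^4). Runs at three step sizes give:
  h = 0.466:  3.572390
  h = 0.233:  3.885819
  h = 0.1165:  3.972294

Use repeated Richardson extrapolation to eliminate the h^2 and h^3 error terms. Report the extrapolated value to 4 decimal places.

First eliminate the h^2 term (factor 2^2 = 4):
  B₁ = (4·3.885819 − 3.572390)/3 = 3.990295
  B₂ = (4·3.972294 − 3.885819)/3 = 4.001119
Then eliminate the h^3 term (factor 2^3 = 8):
  (8·4.001119 − 3.990295)/7 = 4.002665

4.0027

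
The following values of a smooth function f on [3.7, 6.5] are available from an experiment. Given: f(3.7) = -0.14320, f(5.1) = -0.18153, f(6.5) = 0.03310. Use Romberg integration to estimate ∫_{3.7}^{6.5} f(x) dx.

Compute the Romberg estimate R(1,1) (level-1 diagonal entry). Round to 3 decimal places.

-0.390

R(0,0) (trapezoid, 1 panel, h=2.8000): -0.15414
R(1,0) (trapezoid, 2 panels, h=1.4000): -0.33121
R(1,1) = -0.33121 + (-0.33121 − (-0.15414))/3 = -0.39023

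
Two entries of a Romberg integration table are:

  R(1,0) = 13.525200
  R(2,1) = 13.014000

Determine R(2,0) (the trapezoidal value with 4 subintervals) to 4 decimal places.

13.1418

From R(2,1) = (4·R(2,0) − R(1,0))/3, solve for R(2,0):
4·R(2,0) = 3·13.014000 + 13.525200 = 52.567200
R(2,0) = 13.141800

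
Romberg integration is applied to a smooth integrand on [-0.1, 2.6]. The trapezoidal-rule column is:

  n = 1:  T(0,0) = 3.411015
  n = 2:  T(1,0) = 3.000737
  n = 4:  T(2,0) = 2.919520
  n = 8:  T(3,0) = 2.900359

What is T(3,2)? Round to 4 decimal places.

2.8941

Richardson extrapolation on the trapezoidal column (denominator 4−1=3):
T(2,1) = (4·2.919520 − 3.000737) / 3 = 2.892448
T(3,1) = 2.900359 + (2.900359 − 2.919520)/3 = 2.893972
T(3,2) = (16·2.893972 − 2.892448) / 15 = 2.894074
(Column j=1 coincides with Simpson's rule on the same nodes.)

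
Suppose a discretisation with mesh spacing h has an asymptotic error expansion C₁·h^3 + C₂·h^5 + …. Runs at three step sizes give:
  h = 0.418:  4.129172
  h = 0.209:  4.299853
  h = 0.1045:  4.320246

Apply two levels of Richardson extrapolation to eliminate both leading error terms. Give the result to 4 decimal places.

First eliminate the h^3 term (factor 2^3 = 8):
  B₁ = (8·4.299853 − 4.129172)/7 = 4.324236
  B₂ = (8·4.320246 − 4.299853)/7 = 4.323159
Then eliminate the h^5 term (factor 2^5 = 32):
  (32·4.323159 − 4.324236)/31 = 4.323124

4.3231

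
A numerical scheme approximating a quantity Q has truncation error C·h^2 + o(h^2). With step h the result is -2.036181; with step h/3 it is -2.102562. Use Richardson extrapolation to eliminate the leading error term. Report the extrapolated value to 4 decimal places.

Extrapolated value = (9·A(h/3) − A(h)) / (9 − 1)
= (9·(-2.102562) − (-2.036181)) / 8
= -16.886877 / 8 = -2.110860

-2.1109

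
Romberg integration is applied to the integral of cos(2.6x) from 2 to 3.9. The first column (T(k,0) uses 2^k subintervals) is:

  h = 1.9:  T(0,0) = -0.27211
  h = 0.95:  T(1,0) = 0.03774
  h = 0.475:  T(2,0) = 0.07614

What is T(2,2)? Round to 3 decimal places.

Richardson extrapolation on the trapezoidal column (denominator 4−1=3):
T(1,1) = 0.03774 + (0.03774 − (-0.27211))/3 = 0.14102
T(2,1) = (4·0.07614 − 0.03774) / 3 = 0.08894
T(2,2) = (16·0.08894 − 0.14102) / 15 = 0.08547

0.085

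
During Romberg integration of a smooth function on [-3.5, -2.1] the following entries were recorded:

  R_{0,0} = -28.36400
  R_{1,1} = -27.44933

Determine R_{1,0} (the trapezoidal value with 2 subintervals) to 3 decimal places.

From R_{1,1} = (4·R_{1,0} − R_{0,0})/3, solve for R_{1,0}:
4·R_{1,0} = 3·(-27.44933) + (-28.36400) = -110.71199
R_{1,0} = -27.67800

-27.678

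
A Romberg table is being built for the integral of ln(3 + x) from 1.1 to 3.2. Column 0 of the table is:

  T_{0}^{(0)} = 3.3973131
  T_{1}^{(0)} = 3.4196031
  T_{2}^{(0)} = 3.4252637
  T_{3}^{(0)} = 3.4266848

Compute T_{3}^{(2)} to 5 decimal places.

T_{2}^{(1)} = 3.4252637 + (3.4252637 − 3.4196031)/3 = 3.4271506
T_{3}^{(1)} = (4·3.4266848 − 3.4252637) / 3 = 3.4271585
T_{3}^{(2)} = (16·3.4271585 − 3.4271506) / 15 = 3.4271590

3.42716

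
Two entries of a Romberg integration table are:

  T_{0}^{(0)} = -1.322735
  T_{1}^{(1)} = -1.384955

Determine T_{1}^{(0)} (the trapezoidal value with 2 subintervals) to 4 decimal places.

-1.3694

From T_{1}^{(1)} = (4·T_{1}^{(0)} − T_{0}^{(0)})/3, solve for T_{1}^{(0)}:
4·T_{1}^{(0)} = 3·(-1.384955) + (-1.322735) = -5.477600
T_{1}^{(0)} = -1.369400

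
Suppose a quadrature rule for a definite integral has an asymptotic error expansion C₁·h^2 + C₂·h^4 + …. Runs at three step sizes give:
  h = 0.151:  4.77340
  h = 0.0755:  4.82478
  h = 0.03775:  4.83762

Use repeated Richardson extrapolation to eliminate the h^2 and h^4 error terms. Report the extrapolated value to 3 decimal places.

4.842

First eliminate the h^2 term (factor 2^2 = 4):
  B₁ = (4·4.82478 − 4.77340)/3 = 4.84191
  B₂ = (4·4.83762 − 4.82478)/3 = 4.84190
Then eliminate the h^4 term (factor 2^4 = 16):
  (16·4.84190 − 4.84191)/15 = 4.84190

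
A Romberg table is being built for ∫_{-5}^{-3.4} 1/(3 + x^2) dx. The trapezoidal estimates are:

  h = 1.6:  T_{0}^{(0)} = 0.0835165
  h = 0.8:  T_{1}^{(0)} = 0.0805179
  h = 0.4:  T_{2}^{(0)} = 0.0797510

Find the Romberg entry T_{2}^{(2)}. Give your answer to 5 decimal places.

0.07949

Richardson extrapolation on the trapezoidal column (denominator 4−1=3):
T_{1}^{(1)} = 0.0805179 + (0.0805179 − 0.0835165)/3 = 0.0795184
T_{2}^{(1)} = (4·0.0797510 − 0.0805179) / 3 = 0.0794954
T_{2}^{(2)} = 0.0794954 + (0.0794954 − 0.0795184)/15 = 0.0794939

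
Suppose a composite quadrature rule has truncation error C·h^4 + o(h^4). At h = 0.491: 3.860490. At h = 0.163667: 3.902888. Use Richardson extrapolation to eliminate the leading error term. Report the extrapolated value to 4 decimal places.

Extrapolated value = (81·A(h/3) − A(h)) / (81 − 1)
= (81·3.902888 − 3.860490) / 80
= 312.273438 / 80 = 3.903418

3.9034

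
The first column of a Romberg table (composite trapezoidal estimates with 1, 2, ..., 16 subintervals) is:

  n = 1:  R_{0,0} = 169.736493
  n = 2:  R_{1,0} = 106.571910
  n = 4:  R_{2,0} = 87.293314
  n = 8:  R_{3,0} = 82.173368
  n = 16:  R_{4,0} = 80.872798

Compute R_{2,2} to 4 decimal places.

R_{1,1} = 106.571910 + (106.571910 − 169.736493)/3 = 85.517049
R_{2,1} = 87.293314 + (87.293314 − 106.571910)/3 = 80.867115
R_{2,2} = 80.867115 + (80.867115 − 85.517049)/15 = 80.557119

80.5571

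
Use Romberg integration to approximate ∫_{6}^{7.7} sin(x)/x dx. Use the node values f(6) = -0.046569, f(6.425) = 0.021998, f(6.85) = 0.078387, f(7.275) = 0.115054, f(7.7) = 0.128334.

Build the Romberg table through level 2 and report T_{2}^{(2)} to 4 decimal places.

T_{0}^{(0)} (trapezoid, 1 panel, h=1.7000): 0.069500
T_{1}^{(0)} (trapezoid, 2 panels, h=0.8500): 0.101379
T_{2}^{(0)} (trapezoid, 4 panels, h=0.4250): 0.108937
T_{1}^{(1)} = 0.101379 + (0.101379 − 0.069500)/3 = 0.112005
T_{2}^{(1)} = 0.108937 + (0.108937 − 0.101379)/3 = 0.111456
T_{2}^{(2)} = 0.111456 + (0.111456 − 0.112005)/15 = 0.111419

0.1114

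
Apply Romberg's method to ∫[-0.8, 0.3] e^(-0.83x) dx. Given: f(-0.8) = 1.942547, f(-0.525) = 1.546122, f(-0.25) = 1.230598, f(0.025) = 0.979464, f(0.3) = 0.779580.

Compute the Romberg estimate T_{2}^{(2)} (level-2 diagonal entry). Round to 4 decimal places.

T_{0}^{(0)} (trapezoid, 1 panel, h=1.1000): 1.497170
T_{1}^{(0)} (trapezoid, 2 panels, h=0.5500): 1.425414
T_{2}^{(0)} (trapezoid, 4 panels, h=0.2750): 1.407243
T_{1}^{(1)} = 1.425414 + (1.425414 − 1.497170)/3 = 1.401495
T_{2}^{(1)} = 1.407243 + (1.407243 − 1.425414)/3 = 1.401186
T_{2}^{(2)} = 1.401186 + (1.401186 − 1.401495)/15 = 1.401165

1.4012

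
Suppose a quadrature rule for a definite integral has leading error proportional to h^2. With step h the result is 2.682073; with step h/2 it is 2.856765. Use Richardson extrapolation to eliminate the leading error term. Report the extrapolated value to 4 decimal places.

2.9150

Extrapolated value = (4·A(h/2) − A(h)) / (4 − 1)
= (4·2.856765 − 2.682073) / 3
= 8.744987 / 3 = 2.914996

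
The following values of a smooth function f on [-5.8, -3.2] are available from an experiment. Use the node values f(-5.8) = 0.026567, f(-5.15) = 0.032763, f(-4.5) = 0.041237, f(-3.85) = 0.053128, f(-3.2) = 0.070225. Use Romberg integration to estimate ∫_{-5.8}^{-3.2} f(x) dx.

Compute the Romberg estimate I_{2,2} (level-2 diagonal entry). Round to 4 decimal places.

I_{0,0} (trapezoid, 1 panel, h=2.6000): 0.125830
I_{1,0} (trapezoid, 2 panels, h=1.3000): 0.116523
I_{2,0} (trapezoid, 4 panels, h=0.6500): 0.114091
I_{1,1} = 0.116523 + (0.116523 − 0.125830)/3 = 0.113421
I_{2,1} = 0.114091 + (0.114091 − 0.116523)/3 = 0.113280
I_{2,2} = 0.113280 + (0.113280 − 0.113421)/15 = 0.113271

0.1133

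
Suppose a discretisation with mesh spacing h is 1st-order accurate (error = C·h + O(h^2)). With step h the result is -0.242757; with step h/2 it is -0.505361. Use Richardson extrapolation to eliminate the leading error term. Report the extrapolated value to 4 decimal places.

-0.7680

The leading error scales as h; refining by a factor of 2 reduces it by 2^1 = 2.
Extrapolated value = (2·A(h/2) − A(h)) / (2 − 1)
= (2·(-0.505361) − (-0.242757)) / 1
= -0.767965 / 1 = -0.767965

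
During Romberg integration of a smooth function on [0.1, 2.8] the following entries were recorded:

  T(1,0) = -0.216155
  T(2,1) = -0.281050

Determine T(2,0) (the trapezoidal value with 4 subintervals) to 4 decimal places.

From T(2,1) = (4·T(2,0) − T(1,0))/3, solve for T(2,0):
4·T(2,0) = 3·(-0.281050) + (-0.216155) = -1.059305
T(2,0) = -0.264826

-0.2648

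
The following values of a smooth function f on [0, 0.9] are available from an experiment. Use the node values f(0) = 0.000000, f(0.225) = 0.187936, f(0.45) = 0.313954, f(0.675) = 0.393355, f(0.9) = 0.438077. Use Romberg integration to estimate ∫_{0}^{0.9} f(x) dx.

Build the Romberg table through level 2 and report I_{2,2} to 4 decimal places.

I_{0,0} (trapezoid, 1 panel, h=0.9000): 0.197135
I_{1,0} (trapezoid, 2 panels, h=0.4500): 0.239847
I_{2,0} (trapezoid, 4 panels, h=0.2250): 0.250714
I_{1,1} = 0.239847 + (0.239847 − 0.197135)/3 = 0.254084
I_{2,1} = 0.250714 + (0.250714 − 0.239847)/3 = 0.254336
I_{2,2} = 0.254336 + (0.254336 − 0.254084)/15 = 0.254353

0.2544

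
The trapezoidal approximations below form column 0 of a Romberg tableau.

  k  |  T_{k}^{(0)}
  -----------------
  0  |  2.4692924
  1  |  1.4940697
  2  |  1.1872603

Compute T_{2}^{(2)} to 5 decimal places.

Richardson extrapolation on the trapezoidal column (denominator 4−1=3):
T_{1}^{(1)} = 1.4940697 + (1.4940697 − 2.4692924)/3 = 1.1689955
T_{2}^{(1)} = (4·1.1872603 − 1.4940697) / 3 = 1.0849905
T_{2}^{(2)} = 1.0849905 + (1.0849905 − 1.1689955)/15 = 1.0793902

1.07939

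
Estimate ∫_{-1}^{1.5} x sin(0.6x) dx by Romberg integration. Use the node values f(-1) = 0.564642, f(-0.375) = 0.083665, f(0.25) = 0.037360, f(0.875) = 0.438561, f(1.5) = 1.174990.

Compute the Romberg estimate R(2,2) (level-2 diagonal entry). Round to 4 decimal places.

0.8149

R(0,0) (trapezoid, 1 panel, h=2.5000): 2.174540
R(1,0) (trapezoid, 2 panels, h=1.2500): 1.133970
R(2,0) (trapezoid, 4 panels, h=0.6250): 0.893376
R(1,1) = 1.133970 + (1.133970 − 2.174540)/3 = 0.787113
R(2,1) = 0.893376 + (0.893376 − 1.133970)/3 = 0.813178
R(2,2) = 0.813178 + (0.813178 − 0.787113)/15 = 0.814916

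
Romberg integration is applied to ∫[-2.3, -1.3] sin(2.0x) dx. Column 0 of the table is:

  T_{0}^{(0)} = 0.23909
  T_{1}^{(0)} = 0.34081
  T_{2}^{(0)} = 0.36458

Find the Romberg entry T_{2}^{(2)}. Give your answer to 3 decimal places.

T_{1}^{(1)} = (4·0.34081 − 0.23909) / 3 = 0.37472
T_{2}^{(1)} = 0.36458 + (0.36458 − 0.34081)/3 = 0.37250
T_{2}^{(2)} = (16·0.37250 − 0.37472) / 15 = 0.37235

0.372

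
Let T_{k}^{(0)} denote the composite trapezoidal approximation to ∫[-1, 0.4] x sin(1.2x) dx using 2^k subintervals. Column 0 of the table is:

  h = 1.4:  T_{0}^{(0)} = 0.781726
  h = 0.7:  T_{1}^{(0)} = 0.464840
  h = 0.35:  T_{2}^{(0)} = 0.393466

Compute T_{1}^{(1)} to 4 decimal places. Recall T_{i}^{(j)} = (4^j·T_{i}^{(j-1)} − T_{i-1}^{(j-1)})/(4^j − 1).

T_{1}^{(1)} = (4·0.464840 − 0.781726) / 3 = 0.359211
(Column j=1 coincides with Simpson's rule on the same nodes.)

0.3592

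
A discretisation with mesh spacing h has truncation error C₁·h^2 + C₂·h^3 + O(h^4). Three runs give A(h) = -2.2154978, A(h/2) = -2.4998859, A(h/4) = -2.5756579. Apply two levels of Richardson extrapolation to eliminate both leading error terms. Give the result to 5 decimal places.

-2.60181

First eliminate the h^2 term (factor 2^2 = 4):
  B₁ = (4·(-2.4998859) − (-2.2154978))/3 = -2.5946819
  B₂ = (4·(-2.5756579) − (-2.4998859))/3 = -2.6009152
Then eliminate the h^3 term (factor 2^3 = 8):
  (8·(-2.6009152) − (-2.5946819))/7 = -2.6018057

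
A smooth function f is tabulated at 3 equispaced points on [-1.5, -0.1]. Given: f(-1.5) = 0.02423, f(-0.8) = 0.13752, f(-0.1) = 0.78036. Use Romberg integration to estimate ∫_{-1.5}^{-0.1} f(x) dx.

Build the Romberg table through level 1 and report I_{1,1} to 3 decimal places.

I_{0,0} (trapezoid, 1 panel, h=1.4000): 0.56321
I_{1,0} (trapezoid, 2 panels, h=0.7000): 0.37787
I_{1,1} = 0.37787 + (0.37787 − 0.56321)/3 = 0.31609

0.316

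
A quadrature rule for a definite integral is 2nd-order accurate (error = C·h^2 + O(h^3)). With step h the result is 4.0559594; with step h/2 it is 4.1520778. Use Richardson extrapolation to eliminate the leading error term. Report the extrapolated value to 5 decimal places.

Extrapolated value = (4·A(h/2) − A(h)) / (4 − 1)
= (4·4.1520778 − 4.0559594) / 3
= 12.5523518 / 3 = 4.1841173

4.18412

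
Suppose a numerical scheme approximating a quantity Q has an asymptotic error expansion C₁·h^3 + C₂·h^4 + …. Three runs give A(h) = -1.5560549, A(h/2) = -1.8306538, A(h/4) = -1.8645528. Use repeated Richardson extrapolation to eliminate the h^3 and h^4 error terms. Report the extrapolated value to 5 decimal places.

-1.86936

First eliminate the h^3 term (factor 2^3 = 8):
  B₁ = (8·(-1.8306538) − (-1.5560549))/7 = -1.8698822
  B₂ = (8·(-1.8645528) − (-1.8306538))/7 = -1.8693955
Then eliminate the h^4 term (factor 2^4 = 16):
  (16·(-1.8693955) − (-1.8698822))/15 = -1.8693631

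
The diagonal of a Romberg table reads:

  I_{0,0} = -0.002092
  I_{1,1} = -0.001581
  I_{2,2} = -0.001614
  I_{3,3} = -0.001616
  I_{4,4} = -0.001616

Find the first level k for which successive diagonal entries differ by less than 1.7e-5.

|I_{1,1} − I_{0,0}| = 0.000511 ≥ 1.7e-5
|I_{2,2} − I_{1,1}| = 0.000033 ≥ 1.7e-5
|I_{3,3} − I_{2,2}| = 0.000002 < 1.7e-5

k = 3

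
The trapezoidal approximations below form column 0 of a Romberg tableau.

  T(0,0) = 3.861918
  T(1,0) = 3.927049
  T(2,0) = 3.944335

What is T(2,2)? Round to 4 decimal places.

Richardson extrapolation on the trapezoidal column (denominator 4−1=3):
T(1,1) = 3.927049 + (3.927049 − 3.861918)/3 = 3.948759
T(2,1) = (4·3.944335 − 3.927049) / 3 = 3.950097
T(2,2) = (16·3.950097 − 3.948759) / 15 = 3.950186

3.9502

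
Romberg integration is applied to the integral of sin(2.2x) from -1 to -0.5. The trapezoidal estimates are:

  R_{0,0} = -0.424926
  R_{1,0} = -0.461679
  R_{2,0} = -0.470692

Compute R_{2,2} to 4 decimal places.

-0.4737

Richardson extrapolation on the trapezoidal column (denominator 4−1=3):
R_{1,1} = (4·(-0.461679) − (-0.424926)) / 3 = -0.473930
R_{2,1} = (4·(-0.470692) − (-0.461679)) / 3 = -0.473696
R_{2,2} = -0.473696 + (-0.473696 − (-0.473930))/15 = -0.473680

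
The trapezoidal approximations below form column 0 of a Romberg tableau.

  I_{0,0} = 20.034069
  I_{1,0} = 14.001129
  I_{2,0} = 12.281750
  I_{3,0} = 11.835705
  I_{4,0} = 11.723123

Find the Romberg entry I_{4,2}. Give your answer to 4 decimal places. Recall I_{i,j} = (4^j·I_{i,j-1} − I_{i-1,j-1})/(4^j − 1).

Richardson extrapolation on the trapezoidal column (denominator 4−1=3):
I_{3,1} = 11.835705 + (11.835705 − 12.281750)/3 = 11.687023
I_{4,1} = (4·11.723123 − 11.835705) / 3 = 11.685596
I_{4,2} = 11.685596 + (11.685596 − 11.687023)/15 = 11.685501

11.6855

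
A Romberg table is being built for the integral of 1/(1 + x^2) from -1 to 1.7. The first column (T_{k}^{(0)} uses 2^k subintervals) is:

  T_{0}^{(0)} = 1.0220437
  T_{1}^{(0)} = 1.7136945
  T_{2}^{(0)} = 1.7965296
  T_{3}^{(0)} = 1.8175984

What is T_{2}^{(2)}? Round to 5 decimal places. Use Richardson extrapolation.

1.81613

Richardson extrapolation on the trapezoidal column (denominator 4−1=3):
T_{1}^{(1)} = 1.7136945 + (1.7136945 − 1.0220437)/3 = 1.9442448
T_{2}^{(1)} = 1.7965296 + (1.7965296 − 1.7136945)/3 = 1.8241413
T_{2}^{(2)} = (16·1.8241413 − 1.9442448) / 15 = 1.8161344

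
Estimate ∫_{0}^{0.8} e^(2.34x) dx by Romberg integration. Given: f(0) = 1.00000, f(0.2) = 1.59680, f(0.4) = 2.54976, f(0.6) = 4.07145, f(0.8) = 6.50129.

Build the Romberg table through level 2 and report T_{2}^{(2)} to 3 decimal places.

T_{0}^{(0)} (trapezoid, 1 panel, h=0.8000): 3.00052
T_{1}^{(0)} (trapezoid, 2 panels, h=0.4000): 2.52016
T_{2}^{(0)} (trapezoid, 4 panels, h=0.2000): 2.39373
T_{1}^{(1)} = 2.52016 + (2.52016 − 3.00052)/3 = 2.36004
T_{2}^{(1)} = 2.39373 + (2.39373 − 2.52016)/3 = 2.35159
T_{2}^{(2)} = 2.35159 + (2.35159 − 2.36004)/15 = 2.35103

2.351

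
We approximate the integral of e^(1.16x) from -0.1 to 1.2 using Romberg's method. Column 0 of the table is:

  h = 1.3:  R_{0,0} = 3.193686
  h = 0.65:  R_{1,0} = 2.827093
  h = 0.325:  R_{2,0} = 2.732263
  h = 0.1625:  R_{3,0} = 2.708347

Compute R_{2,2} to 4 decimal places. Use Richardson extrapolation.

R_{1,1} = 2.827093 + (2.827093 − 3.193686)/3 = 2.704895
R_{2,1} = 2.732263 + (2.732263 − 2.827093)/3 = 2.700653
R_{2,2} = (16·2.700653 − 2.704895) / 15 = 2.700370

2.7004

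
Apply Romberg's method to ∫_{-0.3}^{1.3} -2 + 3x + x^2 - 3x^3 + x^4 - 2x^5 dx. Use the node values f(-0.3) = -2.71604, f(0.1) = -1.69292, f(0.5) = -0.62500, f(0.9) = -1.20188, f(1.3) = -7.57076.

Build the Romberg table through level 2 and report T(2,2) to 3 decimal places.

-3.060

T(0,0) (trapezoid, 1 panel, h=1.6000): -8.22944
T(1,0) (trapezoid, 2 panels, h=0.8000): -4.61472
T(2,0) (trapezoid, 4 panels, h=0.4000): -3.46528
T(1,1) = -4.61472 + (-4.61472 − (-8.22944))/3 = -3.40981
T(2,1) = -3.46528 + (-3.46528 − (-4.61472))/3 = -3.08213
T(2,2) = -3.08213 + (-3.08213 − (-3.40981))/15 = -3.06028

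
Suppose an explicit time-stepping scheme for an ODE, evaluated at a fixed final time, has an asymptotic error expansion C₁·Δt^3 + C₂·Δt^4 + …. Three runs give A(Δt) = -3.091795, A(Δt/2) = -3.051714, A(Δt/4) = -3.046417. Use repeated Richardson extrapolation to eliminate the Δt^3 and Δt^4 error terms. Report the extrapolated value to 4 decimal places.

-3.0456

First eliminate the Δt^3 term (factor 2^3 = 8):
  B₁ = (8·(-3.051714) − (-3.091795))/7 = -3.045988
  B₂ = (8·(-3.046417) − (-3.051714))/7 = -3.045660
Then eliminate the Δt^4 term (factor 2^4 = 16):
  (16·(-3.045660) − (-3.045988))/15 = -3.045638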